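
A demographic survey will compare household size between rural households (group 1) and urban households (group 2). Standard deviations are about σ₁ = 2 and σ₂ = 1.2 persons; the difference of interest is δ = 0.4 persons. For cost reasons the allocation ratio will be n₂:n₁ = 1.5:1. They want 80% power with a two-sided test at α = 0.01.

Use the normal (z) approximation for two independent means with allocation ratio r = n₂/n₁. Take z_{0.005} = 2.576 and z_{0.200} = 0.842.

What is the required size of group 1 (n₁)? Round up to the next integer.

n₁ = (z_{α/2} + z_β)² · (σ₁² + σ₂²/r) / δ²
   = (2.576 + 0.842)² · (2² + 1.2²/1.5) / 0.4²
   = 11.6827 · (4 + 0.96) / 0.16
   = 11.6827 · 4.96 / 0.16
   = 362.16
Round up → n₁ = 363; n₂ = r·n₁ = 1.5 × 363 = 545.

n₁ = 363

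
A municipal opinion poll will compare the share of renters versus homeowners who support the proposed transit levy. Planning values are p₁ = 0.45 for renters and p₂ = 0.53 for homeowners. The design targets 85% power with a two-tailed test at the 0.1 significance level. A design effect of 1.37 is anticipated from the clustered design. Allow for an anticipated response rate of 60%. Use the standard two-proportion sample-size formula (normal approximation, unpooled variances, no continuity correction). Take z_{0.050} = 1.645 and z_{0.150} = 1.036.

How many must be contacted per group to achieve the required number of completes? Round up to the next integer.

n = 1274 per group

n = (z_{α/2} + z_β)² · [p₁(1−p₁) + p₂(1−p₂)] / (p₁ − p₂)²
  = (1.645 + 1.036)² · (0.45·0.55 + 0.53·0.47) / (-0.08)²
  = (2.681)² · (0.2475 + 0.2491) / 0.0064
  = 7.1878 · 0.4966 / 0.0064
  = 557.73
Design effect: 1.37 × 557.73 = 764.08.
Adjust for 60% response: 764.08 / 0.60 = 1273.47.
Round up → n = 1274 per group.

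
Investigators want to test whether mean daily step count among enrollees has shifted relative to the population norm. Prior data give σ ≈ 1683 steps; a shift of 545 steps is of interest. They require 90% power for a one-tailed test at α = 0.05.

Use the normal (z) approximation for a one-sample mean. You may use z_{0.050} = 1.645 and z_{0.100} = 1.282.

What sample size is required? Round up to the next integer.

n = (z_α + z_β)² · σ² / δ²
  = (1.645 + 1.282)² · 1683² / 545²
  = 8.5673 · 2832489 / 297025
  = 81.70
Round up → n = 82.

n = 82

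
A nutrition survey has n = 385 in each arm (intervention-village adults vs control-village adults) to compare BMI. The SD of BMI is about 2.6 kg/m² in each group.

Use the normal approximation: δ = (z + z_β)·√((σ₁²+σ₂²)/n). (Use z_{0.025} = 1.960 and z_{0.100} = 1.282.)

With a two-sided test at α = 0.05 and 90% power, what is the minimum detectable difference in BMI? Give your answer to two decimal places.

δ = (z_{α/2} + z_β) · √((σ₁²+σ₂²)/n)
  = (1.960 + 1.282) · √(13.52/385)
  = 3.242 · √0.03512
  = 3.242 · 0.1874
  = 0.6075

Minimum detectable difference ≈ 0.61 kg/m²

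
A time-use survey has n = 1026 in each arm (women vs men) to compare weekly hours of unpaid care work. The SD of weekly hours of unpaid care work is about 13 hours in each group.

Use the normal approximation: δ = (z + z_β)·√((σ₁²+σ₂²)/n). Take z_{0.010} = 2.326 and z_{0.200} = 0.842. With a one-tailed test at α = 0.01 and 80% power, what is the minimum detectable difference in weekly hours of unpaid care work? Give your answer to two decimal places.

δ = (z_α + z_β) · √((σ₁²+σ₂²)/n)
  = (2.326 + 0.842) · √(338/1026)
  = 3.168 · √0.32943
  = 3.168 · 0.5740
  = 1.8183

Minimum detectable difference ≈ 1.82 hours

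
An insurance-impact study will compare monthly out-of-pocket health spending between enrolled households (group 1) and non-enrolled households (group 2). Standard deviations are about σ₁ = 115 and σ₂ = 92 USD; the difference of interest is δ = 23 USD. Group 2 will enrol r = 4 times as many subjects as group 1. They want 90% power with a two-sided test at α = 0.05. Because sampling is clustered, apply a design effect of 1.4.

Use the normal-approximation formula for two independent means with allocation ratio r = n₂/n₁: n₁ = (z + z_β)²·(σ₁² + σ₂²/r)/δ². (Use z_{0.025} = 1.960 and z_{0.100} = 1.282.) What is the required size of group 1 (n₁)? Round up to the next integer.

n₁ = (z_{α/2} + z_β)² · (σ₁² + σ₂²/r) / δ²
   = (1.960 + 1.282)² · (115² + 92²/4) / 23²
   = 10.5106 · (13225 + 2116) / 529
   = 10.5106 · 15341 / 529
   = 304.81
Design effect: 1.4 × 304.81 = 426.73.
Round up → n₁ = 427; n₂ = r·n₁ = 4 × 427 = 1708.

n₁ = 427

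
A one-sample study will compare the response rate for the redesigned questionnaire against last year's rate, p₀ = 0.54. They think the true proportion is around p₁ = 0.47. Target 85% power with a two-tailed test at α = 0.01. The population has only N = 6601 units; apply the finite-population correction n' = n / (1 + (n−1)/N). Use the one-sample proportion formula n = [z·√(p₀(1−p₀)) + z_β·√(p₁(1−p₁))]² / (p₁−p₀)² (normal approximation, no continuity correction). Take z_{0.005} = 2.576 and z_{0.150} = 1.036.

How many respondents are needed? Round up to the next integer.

n = [z_{α/2}·√(p₀q₀) + z_β·√(p₁q₁)]² / (p₁ − p₀)²
  = [2.576·√(0.54·0.46) + 1.036·√(0.47·0.53)]² / (-0.07)²
  = [2.576·0.4984 + 1.036·0.4991]² / 0.0049
  = [1.8009]² / 0.0049
  = 661.91
Finite-population correction (N = 6601): 661.91 / (1 + (661.91 − 1)/6601) = 601.67.
Round up → n = 602.

n = 602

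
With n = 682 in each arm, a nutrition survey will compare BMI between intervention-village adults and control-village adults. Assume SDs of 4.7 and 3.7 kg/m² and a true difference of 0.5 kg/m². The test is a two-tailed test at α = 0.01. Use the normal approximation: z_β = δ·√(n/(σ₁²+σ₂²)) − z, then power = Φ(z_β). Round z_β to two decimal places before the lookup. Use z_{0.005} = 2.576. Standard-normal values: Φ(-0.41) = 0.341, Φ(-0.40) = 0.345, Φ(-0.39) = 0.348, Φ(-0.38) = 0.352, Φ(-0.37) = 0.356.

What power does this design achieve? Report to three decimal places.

Power ≈ 0.348

z_β = δ·√(n/(σ₁²+σ₂²)) − z_{α/2}
    = 0.5 · √(682/35.78) − 2.576
    = 0.5 · 4.36588 − 2.576
    = 2.1829 − 2.576 = -0.3931 → -0.39
Power = Φ(-0.39) = 0.348.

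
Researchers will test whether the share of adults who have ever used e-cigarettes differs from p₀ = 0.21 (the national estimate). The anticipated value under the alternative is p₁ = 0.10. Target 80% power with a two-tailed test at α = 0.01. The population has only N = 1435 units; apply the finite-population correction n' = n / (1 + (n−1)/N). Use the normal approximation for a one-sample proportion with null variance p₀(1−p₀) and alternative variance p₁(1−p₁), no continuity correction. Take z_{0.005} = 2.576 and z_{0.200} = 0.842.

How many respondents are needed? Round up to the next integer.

n = [z_{α/2}·√(p₀q₀) + z_β·√(p₁q₁)]² / (p₁ − p₀)²
  = [2.576·√(0.21·0.79) + 0.842·√(0.10·0.90)]² / (-0.11)²
  = [2.576·0.4073 + 0.842·0.3000]² / 0.0121
  = [1.3018]² / 0.0121
  = 140.06
Finite-population correction (N = 1435): 140.06 / (1 + (140.06 − 1)/1435) = 127.69.
Round up → n = 128.

n = 128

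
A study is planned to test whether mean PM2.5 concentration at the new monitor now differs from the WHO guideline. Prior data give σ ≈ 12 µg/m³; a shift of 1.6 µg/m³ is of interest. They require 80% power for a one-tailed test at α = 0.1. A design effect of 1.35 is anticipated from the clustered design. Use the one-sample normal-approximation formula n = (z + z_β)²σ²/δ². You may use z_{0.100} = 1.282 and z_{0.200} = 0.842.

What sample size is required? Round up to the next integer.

n = (z_α + z_β)² · σ² / δ²
  = (1.282 + 0.842)² · 12² / 1.6²
  = 4.5114 · 144 / 2.56
  = 253.76
Design effect: 1.35 × 253.76 = 342.58.
Round up → n = 343.

n = 343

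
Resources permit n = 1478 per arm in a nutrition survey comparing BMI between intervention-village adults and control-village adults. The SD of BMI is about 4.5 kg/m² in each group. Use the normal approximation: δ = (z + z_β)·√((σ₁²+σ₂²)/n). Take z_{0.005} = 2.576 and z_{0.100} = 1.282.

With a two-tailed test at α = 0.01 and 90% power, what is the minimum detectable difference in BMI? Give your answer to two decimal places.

δ = (z_{α/2} + z_β) · √((σ₁²+σ₂²)/n)
  = (2.576 + 1.282) · √(40.5/1478)
  = 3.858 · √0.0274
  = 3.858 · 0.1655
  = 0.6386

Minimum detectable difference ≈ 0.64 kg/m²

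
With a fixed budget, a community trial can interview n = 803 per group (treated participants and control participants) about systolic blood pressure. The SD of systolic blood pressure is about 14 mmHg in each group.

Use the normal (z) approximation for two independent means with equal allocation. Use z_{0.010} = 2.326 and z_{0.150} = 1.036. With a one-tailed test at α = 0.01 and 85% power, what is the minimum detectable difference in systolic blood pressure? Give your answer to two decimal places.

Minimum detectable difference ≈ 2.35 mmHg

δ = (z_α + z_β) · √((σ₁²+σ₂²)/n)
  = (2.326 + 1.036) · √(392/803)
  = 3.362 · √0.48817
  = 3.362 · 0.6987
  = 2.3490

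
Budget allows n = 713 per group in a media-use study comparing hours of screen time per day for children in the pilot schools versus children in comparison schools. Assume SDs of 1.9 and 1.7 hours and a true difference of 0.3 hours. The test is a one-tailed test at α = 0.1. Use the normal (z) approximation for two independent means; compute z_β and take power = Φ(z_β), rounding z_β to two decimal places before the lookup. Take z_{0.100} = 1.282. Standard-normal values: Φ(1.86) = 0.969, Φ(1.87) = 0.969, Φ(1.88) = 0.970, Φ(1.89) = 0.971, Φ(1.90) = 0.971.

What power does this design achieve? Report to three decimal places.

Power ≈ 0.969

z_β = δ·√(n/(σ₁²+σ₂²)) − z_α
    = 0.3 · √(713/6.5) − 1.282
    = 0.3 · 10.47341 − 1.282
    = 3.1420 − 1.282 = 1.8600 → 1.86
Power = Φ(1.86) = 0.969.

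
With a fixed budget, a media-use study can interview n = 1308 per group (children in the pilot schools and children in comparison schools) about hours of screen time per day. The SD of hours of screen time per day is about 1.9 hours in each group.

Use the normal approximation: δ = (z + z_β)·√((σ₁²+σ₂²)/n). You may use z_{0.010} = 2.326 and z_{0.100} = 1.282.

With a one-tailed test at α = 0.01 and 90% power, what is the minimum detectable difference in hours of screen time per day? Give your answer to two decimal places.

Minimum detectable difference ≈ 0.27 hours

δ = (z_α + z_β) · √((σ₁²+σ₂²)/n)
  = (2.326 + 1.282) · √(7.22/1308)
  = 3.608 · √0.00552
  = 3.608 · 0.0743
  = 0.2681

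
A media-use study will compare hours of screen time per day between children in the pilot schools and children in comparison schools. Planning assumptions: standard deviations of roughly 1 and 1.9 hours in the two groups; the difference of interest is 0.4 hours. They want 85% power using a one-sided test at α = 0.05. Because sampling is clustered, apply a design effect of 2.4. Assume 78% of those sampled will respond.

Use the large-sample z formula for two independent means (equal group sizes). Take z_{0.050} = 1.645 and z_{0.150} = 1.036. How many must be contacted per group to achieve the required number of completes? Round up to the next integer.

n = 638 per group

n = (z_α + z_β)² · (σ₁² + σ₂²) / δ²
  = (1.645 + 1.036)² · (1² + 1.9² = 4.61) / 0.4²
  = 7.1878 · 4.61 / 0.16
  = 207.10
Design effect: 2.4 × 207.10 = 497.03.
Adjust for 78% response: 497.03 / 0.78 = 637.22.
Round up → n = 638 per group.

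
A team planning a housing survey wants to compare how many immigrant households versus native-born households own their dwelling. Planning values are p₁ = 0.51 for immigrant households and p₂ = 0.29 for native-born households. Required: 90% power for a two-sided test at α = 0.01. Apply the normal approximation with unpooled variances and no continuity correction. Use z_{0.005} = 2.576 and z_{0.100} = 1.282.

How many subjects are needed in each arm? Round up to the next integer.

n = 141 per group

n = (z_{α/2} + z_β)² · [p₁(1−p₁) + p₂(1−p₂)] / (p₁ − p₂)²
  = (2.576 + 1.282)² · (0.51·0.49 + 0.29·0.71) / (0.22)²
  = (3.858)² · (0.2499 + 0.2059) / 0.0484
  = 14.8842 · 0.4558 / 0.0484
  = 140.17
Round up → n = 141 per group.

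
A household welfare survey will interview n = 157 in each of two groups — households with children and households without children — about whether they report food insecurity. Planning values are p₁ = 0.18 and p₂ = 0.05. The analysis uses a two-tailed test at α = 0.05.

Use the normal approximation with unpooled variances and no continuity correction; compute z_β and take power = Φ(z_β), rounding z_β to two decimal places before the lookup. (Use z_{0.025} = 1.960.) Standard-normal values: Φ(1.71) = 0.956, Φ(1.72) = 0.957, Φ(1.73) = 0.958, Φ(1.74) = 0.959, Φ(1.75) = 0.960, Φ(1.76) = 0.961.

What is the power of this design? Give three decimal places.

z_β = |p₁−p₂|·√(n/[p₁q₁+p₂q₂]) − z_{α/2}
    = 0.13 · √(157/0.1951) − 1.960
    = 0.13 · 28.3675 − 1.960
    = 3.6878 − 1.960 = 1.7278 → 1.73
Power = Φ(1.73) = 0.958.

Power ≈ 0.958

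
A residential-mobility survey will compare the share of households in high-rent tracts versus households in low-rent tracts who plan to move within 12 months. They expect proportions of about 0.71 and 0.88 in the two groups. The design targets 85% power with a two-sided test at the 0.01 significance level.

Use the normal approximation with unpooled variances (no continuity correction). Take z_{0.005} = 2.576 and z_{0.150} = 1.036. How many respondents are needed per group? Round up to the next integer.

n = 141 per group

n = (z_{α/2} + z_β)² · [p₁(1−p₁) + p₂(1−p₂)] / (p₁ − p₂)²
  = (2.576 + 1.036)² · (0.71·0.29 + 0.88·0.12) / (-0.17)²
  = (3.612)² · (0.2059 + 0.1056) / 0.0289
  = 13.0465 · 0.3115 / 0.0289
  = 140.62
Round up → n = 141 per group.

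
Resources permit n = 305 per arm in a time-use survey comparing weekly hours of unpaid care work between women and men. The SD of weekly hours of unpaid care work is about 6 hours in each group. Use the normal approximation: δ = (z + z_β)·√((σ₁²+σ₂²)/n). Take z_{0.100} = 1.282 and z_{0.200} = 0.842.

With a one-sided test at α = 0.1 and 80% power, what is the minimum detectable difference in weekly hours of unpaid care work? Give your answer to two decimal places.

Minimum detectable difference ≈ 1.03 hours

δ = (z_α + z_β) · √((σ₁²+σ₂²)/n)
  = (1.282 + 0.842) · √(72/305)
  = 2.124 · √0.23607
  = 2.124 · 0.4859
  = 1.0320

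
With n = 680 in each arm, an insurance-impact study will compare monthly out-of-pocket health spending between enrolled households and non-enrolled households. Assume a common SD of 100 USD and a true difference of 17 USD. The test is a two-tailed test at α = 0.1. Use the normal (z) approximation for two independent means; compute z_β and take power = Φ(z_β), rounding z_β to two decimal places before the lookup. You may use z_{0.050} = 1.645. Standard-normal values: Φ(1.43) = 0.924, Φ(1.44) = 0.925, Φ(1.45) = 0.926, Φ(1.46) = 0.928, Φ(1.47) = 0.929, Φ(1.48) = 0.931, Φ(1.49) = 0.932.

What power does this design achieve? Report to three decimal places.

Power ≈ 0.932

z_β = δ·√(n/(σ₁²+σ₂²)) − z_{α/2}
    = 17 · √(680/20000) − 1.645
    = 17 · 0.18439 − 1.645
    = 3.1346 − 1.645 = 1.4896 → 1.49
Power = Φ(1.49) = 0.932.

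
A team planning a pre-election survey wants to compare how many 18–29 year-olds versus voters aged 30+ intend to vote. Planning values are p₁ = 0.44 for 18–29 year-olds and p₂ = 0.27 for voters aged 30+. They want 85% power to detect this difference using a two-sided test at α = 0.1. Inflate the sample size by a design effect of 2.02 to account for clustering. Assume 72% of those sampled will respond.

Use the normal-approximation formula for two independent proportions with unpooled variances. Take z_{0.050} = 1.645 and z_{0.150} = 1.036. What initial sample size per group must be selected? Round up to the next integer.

n = 310 per group

n = (z_{α/2} + z_β)² · [p₁(1−p₁) + p₂(1−p₂)] / (p₁ − p₂)²
  = (1.645 + 1.036)² · (0.44·0.56 + 0.27·0.73) / (0.17)²
  = (2.681)² · (0.2464 + 0.1971) / 0.0289
  = 7.1878 · 0.4435 / 0.0289
  = 110.30
Design effect: 2.02 × 110.30 = 222.81.
Adjust for 72% response: 222.81 / 0.72 = 309.46.
Round up → n = 310 per group.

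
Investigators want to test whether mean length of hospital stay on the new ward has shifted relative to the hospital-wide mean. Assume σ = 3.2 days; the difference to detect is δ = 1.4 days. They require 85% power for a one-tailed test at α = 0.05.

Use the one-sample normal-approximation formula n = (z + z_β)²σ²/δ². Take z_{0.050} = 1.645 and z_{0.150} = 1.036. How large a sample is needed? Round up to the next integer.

n = 38

n = (z_α + z_β)² · σ² / δ²
  = (1.645 + 1.036)² · 3.2² / 1.4²
  = 7.1878 · 10.24 / 1.96
  = 37.55
Round up → n = 38.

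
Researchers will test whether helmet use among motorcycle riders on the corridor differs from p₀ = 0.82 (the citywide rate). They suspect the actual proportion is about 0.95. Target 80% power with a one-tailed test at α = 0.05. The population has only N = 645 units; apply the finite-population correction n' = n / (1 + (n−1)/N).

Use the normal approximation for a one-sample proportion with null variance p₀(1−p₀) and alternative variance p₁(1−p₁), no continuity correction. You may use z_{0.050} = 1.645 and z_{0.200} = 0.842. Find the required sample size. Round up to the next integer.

n = 38

n = [z_α·√(p₀q₀) + z_β·√(p₁q₁)]² / (p₁ − p₀)²
  = [1.645·√(0.82·0.18) + 0.842·√(0.95·0.05)]² / (0.13)²
  = [1.645·0.3842 + 0.842·0.2179]² / 0.0169
  = [0.8155]² / 0.0169
  = 39.35
Finite-population correction (N = 645): 39.35 / (1 + (39.35 − 1)/645) = 37.14.
Round up → n = 38.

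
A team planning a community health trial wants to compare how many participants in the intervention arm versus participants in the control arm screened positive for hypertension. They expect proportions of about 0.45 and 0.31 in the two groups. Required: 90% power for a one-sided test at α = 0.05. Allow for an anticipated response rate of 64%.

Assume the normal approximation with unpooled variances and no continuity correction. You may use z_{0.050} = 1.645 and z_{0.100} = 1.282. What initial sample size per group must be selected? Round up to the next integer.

n = 316 per group

n = (z_α + z_β)² · [p₁(1−p₁) + p₂(1−p₂)] / (p₁ − p₂)²
  = (1.645 + 1.282)² · (0.45·0.55 + 0.31·0.69) / (0.14)²
  = (2.927)² · (0.2475 + 0.2139) / 0.0196
  = 8.5673 · 0.4614 / 0.0196
  = 201.68
Adjust for 64% response: 201.68 / 0.64 = 315.13.
Round up → n = 316 per group.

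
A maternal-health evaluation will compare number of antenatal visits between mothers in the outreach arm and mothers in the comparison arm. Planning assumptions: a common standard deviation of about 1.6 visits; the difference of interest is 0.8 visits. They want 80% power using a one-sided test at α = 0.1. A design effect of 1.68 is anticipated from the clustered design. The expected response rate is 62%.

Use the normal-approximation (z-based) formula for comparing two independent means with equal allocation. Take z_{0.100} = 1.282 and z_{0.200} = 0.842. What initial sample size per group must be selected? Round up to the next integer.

n = 98 per group

n = (z_α + z_β)² · (σ₁² + σ₂²) / δ²
  = (1.282 + 0.842)² · (2·1.6² = 5.12) / 0.8²
  = 4.5114 · 5.12 / 0.64
  = 36.09
Design effect: 1.68 × 36.09 = 60.63.
Adjust for 62% response: 60.63 / 0.62 = 97.79.
Round up → n = 98 per group.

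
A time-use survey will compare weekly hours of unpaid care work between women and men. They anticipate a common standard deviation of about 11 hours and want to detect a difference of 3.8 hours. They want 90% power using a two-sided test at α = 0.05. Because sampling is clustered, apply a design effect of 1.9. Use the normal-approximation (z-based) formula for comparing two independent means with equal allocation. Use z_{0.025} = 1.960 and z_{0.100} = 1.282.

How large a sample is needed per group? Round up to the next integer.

n = 335 per group

n = (z_{α/2} + z_β)² · (σ₁² + σ₂²) / δ²
  = (1.960 + 1.282)² · (2·11² = 242) / 3.8²
  = 10.5106 · 242 / 14.44
  = 176.15
Design effect: 1.9 × 176.15 = 334.68.
Round up → n = 335 per group.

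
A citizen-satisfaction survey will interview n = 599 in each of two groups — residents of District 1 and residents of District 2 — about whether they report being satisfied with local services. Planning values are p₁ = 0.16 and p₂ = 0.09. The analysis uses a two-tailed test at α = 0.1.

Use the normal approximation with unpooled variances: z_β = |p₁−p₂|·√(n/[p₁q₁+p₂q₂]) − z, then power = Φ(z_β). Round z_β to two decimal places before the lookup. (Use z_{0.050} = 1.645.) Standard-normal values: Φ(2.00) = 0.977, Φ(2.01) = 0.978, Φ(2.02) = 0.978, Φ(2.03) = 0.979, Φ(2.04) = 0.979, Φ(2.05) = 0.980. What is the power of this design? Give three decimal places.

z_β = |p₁−p₂|·√(n/[p₁q₁+p₂q₂]) − z_{α/2}
    = 0.07 · √(599/0.2163) − 1.645
    = 0.07 · 52.6242 − 1.645
    = 3.6837 − 1.645 = 2.0387 → 2.04
Power = Φ(2.04) = 0.979.

Power ≈ 0.979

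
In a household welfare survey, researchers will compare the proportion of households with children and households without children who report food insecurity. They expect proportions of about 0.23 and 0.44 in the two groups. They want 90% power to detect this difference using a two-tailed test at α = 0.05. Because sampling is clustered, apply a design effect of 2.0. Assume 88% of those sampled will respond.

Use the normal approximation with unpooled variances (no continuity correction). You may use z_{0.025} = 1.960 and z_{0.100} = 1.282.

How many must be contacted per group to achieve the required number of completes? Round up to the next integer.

n = (z_{α/2} + z_β)² · [p₁(1−p₁) + p₂(1−p₂)] / (p₁ − p₂)²
  = (1.960 + 1.282)² · (0.23·0.77 + 0.44·0.56) / (-0.21)²
  = (3.242)² · (0.1771 + 0.2464) / 0.0441
  = 10.5106 · 0.4235 / 0.0441
  = 100.93
Design effect: 2.0 × 100.93 = 201.87.
Adjust for 88% response: 201.87 / 0.88 = 229.40.
Round up → n = 230 per group.

n = 230 per group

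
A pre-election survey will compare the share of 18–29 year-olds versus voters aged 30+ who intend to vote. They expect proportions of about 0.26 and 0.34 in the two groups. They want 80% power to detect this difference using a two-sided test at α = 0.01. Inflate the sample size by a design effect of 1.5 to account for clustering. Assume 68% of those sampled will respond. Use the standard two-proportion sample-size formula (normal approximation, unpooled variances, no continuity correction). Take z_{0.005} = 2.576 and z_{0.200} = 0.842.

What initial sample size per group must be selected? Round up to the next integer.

n = 1679 per group

n = (z_{α/2} + z_β)² · [p₁(1−p₁) + p₂(1−p₂)] / (p₁ − p₂)²
  = (2.576 + 0.842)² · (0.26·0.74 + 0.34·0.66) / (-0.08)²
  = (3.418)² · (0.1924 + 0.2244) / 0.0064
  = 11.6827 · 0.4168 / 0.0064
  = 760.84
Design effect: 1.5 × 760.84 = 1141.26.
Adjust for 68% response: 1141.26 / 0.68 = 1678.32.
Round up → n = 1679 per group.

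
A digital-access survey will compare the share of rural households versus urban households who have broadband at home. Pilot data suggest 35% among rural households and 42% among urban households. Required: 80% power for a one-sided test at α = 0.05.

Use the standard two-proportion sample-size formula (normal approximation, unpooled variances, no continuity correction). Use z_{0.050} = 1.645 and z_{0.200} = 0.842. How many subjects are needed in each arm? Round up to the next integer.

n = (z_α + z_β)² · [p₁(1−p₁) + p₂(1−p₂)] / (p₁ − p₂)²
  = (1.645 + 0.842)² · (0.35·0.65 + 0.42·0.58) / (-0.07)²
  = (2.487)² · (0.2275 + 0.2436) / 0.0049
  = 6.1852 · 0.4711 / 0.0049
  = 594.66
Round up → n = 595 per group.

n = 595 per group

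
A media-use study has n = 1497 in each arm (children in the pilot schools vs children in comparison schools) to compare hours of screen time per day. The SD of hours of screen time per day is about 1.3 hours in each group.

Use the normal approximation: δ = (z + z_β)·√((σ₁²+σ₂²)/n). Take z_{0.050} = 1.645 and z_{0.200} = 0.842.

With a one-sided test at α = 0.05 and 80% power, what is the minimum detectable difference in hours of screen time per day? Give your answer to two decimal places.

δ = (z_α + z_β) · √((σ₁²+σ₂²)/n)
  = (1.645 + 0.842) · √(3.38/1497)
  = 2.487 · √0.00226
  = 2.487 · 0.0475
  = 0.1182

Minimum detectable difference ≈ 0.12 hours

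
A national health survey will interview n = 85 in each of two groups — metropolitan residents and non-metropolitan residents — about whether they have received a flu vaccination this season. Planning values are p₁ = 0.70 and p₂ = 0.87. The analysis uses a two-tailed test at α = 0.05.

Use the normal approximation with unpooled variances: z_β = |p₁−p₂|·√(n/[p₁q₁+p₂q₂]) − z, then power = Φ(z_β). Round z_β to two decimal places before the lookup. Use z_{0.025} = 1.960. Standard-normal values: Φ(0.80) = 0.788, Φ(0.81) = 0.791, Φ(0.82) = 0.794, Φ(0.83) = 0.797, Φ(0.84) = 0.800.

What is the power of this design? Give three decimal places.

Power ≈ 0.788

z_β = |p₁−p₂|·√(n/[p₁q₁+p₂q₂]) − z_{α/2}
    = 0.17 · √(85/0.3231) − 1.960
    = 0.17 · 16.2196 − 1.960
    = 2.7573 − 1.960 = 0.7973 → 0.80
Power = Φ(0.80) = 0.788.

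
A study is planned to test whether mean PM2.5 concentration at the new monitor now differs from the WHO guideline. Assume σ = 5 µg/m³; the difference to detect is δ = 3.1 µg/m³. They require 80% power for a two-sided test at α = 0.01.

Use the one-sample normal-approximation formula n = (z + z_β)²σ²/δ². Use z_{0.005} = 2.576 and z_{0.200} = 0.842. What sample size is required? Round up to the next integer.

n = 31

n = (z_{α/2} + z_β)² · σ² / δ²
  = (2.576 + 0.842)² · 5² / 3.1²
  = 11.6827 · 25 / 9.61
  = 30.39
Round up → n = 31.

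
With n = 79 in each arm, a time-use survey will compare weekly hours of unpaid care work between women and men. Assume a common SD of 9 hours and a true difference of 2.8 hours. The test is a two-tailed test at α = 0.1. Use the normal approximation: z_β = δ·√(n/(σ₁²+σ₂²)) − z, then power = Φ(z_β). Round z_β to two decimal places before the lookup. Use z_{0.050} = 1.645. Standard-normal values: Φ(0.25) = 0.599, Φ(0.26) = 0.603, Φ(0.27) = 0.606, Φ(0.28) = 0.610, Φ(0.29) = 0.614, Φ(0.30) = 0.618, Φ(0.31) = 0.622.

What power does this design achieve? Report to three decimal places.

Power ≈ 0.622

z_β = δ·√(n/(σ₁²+σ₂²)) − z_{α/2}
    = 2.8 · √(79/162) − 1.645
    = 2.8 · 0.69832 − 1.645
    = 1.9553 − 1.645 = 0.3103 → 0.31
Power = Φ(0.31) = 0.622.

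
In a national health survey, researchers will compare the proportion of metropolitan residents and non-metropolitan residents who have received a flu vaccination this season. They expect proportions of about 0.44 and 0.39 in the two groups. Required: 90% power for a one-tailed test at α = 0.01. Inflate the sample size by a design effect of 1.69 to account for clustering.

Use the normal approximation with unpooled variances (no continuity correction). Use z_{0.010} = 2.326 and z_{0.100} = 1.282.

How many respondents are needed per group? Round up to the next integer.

n = (z_α + z_β)² · [p₁(1−p₁) + p₂(1−p₂)] / (p₁ − p₂)²
  = (2.326 + 1.282)² · (0.44·0.56 + 0.39·0.61) / (0.05)²
  = (3.608)² · (0.2464 + 0.2379) / 0.0025
  = 13.0177 · 0.4843 / 0.0025
  = 2521.78
Design effect: 1.69 × 2521.78 = 4261.81.
Round up → n = 4262 per group.

n = 4262 per group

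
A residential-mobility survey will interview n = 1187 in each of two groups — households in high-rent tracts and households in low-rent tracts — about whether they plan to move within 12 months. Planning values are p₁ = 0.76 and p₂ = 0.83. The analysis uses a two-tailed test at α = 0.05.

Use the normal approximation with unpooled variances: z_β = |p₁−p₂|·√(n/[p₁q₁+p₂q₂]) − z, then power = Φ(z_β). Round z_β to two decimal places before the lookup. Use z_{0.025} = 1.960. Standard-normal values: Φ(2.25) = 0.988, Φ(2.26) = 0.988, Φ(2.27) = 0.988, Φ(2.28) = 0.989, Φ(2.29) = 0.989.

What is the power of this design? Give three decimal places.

z_β = |p₁−p₂|·√(n/[p₁q₁+p₂q₂]) − z_{α/2}
    = 0.07 · √(1187/0.3235) − 1.960
    = 0.07 · 60.5743 − 1.960
    = 4.2402 − 1.960 = 2.2802 → 2.28
Power = Φ(2.28) = 0.989.

Power ≈ 0.989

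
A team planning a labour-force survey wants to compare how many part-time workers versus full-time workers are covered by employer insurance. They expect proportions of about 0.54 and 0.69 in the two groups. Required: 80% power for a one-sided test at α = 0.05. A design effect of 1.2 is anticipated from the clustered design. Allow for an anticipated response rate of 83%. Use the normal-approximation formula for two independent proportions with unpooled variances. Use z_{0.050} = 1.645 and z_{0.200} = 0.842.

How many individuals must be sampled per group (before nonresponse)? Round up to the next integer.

n = 184 per group

n = (z_α + z_β)² · [p₁(1−p₁) + p₂(1−p₂)] / (p₁ − p₂)²
  = (1.645 + 0.842)² · (0.54·0.46 + 0.69·0.31) / (-0.15)²
  = (2.487)² · (0.2484 + 0.2139) / 0.0225
  = 6.1852 · 0.4623 / 0.0225
  = 127.08
Design effect: 1.2 × 127.08 = 152.50.
Adjust for 83% response: 152.50 / 0.83 = 183.74.
Round up → n = 184 per group.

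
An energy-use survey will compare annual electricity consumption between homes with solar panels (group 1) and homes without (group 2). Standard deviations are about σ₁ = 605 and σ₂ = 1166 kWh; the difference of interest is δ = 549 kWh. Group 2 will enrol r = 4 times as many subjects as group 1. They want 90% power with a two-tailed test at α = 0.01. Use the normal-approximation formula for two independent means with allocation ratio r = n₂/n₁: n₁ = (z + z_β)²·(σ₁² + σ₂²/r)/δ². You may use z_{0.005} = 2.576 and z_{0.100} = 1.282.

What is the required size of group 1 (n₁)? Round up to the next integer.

n₁ = 35

n₁ = (z_{α/2} + z_β)² · (σ₁² + σ₂²/r) / δ²
   = (2.576 + 1.282)² · (605² + 1166²/4) / 549²
   = 14.8842 · (366025 + 339889) / 301401
   = 14.8842 · 705914 / 301401
   = 34.86
Round up → n₁ = 35; n₂ = r·n₁ = 4 × 35 = 140.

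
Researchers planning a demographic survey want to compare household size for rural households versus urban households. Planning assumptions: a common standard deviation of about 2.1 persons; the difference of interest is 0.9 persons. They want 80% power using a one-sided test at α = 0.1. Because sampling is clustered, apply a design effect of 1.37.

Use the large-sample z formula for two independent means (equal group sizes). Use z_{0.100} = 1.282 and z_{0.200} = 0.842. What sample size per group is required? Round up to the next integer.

n = 68 per group

n = (z_α + z_β)² · (σ₁² + σ₂²) / δ²
  = (1.282 + 0.842)² · (2·2.1² = 8.82) / 0.9²
  = 4.5114 · 8.82 / 0.81
  = 49.12
Design effect: 1.37 × 49.12 = 67.30.
Round up → n = 68 per group.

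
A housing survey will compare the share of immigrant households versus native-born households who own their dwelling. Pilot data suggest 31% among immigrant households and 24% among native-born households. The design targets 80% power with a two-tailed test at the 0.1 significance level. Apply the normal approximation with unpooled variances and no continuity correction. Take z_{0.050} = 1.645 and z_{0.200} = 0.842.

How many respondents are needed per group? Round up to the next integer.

n = 501 per group

n = (z_{α/2} + z_β)² · [p₁(1−p₁) + p₂(1−p₂)] / (p₁ − p₂)²
  = (1.645 + 0.842)² · (0.31·0.69 + 0.24·0.76) / (0.07)²
  = (2.487)² · (0.2139 + 0.1824) / 0.0049
  = 6.1852 · 0.3963 / 0.0049
  = 500.24
Round up → n = 501 per group.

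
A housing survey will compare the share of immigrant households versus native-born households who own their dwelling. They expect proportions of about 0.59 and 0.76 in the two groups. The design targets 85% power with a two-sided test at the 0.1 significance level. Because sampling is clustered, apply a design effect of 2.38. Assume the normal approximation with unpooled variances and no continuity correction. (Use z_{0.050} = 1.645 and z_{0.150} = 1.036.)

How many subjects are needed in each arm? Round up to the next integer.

n = 252 per group

n = (z_{α/2} + z_β)² · [p₁(1−p₁) + p₂(1−p₂)] / (p₁ − p₂)²
  = (1.645 + 1.036)² · (0.59·0.41 + 0.76·0.24) / (-0.17)²
  = (2.681)² · (0.2419 + 0.1824) / 0.0289
  = 7.1878 · 0.4243 / 0.0289
  = 105.53
Design effect: 2.38 × 105.53 = 251.16.
Round up → n = 252 per group.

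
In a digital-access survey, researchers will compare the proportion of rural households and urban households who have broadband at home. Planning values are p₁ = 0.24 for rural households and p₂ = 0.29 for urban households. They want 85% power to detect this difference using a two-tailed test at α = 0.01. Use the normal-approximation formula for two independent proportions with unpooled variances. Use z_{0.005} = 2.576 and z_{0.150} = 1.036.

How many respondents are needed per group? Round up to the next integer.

n = 2027 per group

n = (z_{α/2} + z_β)² · [p₁(1−p₁) + p₂(1−p₂)] / (p₁ − p₂)²
  = (2.576 + 1.036)² · (0.24·0.76 + 0.29·0.71) / (-0.05)²
  = (3.612)² · (0.1824 + 0.2059) / 0.0025
  = 13.0465 · 0.3883 / 0.0025
  = 2026.39
Round up → n = 2027 per group.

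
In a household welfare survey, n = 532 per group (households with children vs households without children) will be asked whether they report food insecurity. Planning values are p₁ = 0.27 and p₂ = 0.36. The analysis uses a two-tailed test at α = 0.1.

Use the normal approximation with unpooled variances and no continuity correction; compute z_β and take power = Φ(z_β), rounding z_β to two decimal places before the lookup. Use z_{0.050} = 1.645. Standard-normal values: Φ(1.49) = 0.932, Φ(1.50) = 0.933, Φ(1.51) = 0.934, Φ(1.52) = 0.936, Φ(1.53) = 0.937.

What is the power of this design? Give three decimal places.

z_β = |p₁−p₂|·√(n/[p₁q₁+p₂q₂]) − z_{α/2}
    = 0.09 · √(532/0.4275) − 1.645
    = 0.09 · 35.2767 − 1.645
    = 3.1749 − 1.645 = 1.5299 → 1.53
Power = Φ(1.53) = 0.937.

Power ≈ 0.937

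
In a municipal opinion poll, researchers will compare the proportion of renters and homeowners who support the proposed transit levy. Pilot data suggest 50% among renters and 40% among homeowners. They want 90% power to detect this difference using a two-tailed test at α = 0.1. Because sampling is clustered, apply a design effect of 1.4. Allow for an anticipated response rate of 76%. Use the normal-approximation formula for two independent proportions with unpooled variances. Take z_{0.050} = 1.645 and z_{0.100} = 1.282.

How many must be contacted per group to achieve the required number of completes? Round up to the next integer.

n = 774 per group

n = (z_{α/2} + z_β)² · [p₁(1−p₁) + p₂(1−p₂)] / (p₁ − p₂)²
  = (1.645 + 1.282)² · (0.50·0.50 + 0.40·0.60) / (0.10)²
  = (2.927)² · (0.2500 + 0.2400) / 0.0100
  = 8.5673 · 0.4900 / 0.0100
  = 419.80
Design effect: 1.4 × 419.80 = 587.72.
Adjust for 76% response: 587.72 / 0.76 = 773.31.
Round up → n = 774 per group.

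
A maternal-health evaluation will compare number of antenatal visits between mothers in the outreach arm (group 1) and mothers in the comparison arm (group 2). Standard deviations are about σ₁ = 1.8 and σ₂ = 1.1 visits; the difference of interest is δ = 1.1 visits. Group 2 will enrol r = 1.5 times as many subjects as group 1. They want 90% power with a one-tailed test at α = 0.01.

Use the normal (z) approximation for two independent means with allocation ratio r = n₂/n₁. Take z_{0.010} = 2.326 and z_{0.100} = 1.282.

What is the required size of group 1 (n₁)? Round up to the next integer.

n₁ = (z_α + z_β)² · (σ₁² + σ₂²/r) / δ²
   = (2.326 + 1.282)² · (1.8² + 1.1²/1.5) / 1.1²
   = 13.0177 · (3.24 + 0.80667) / 1.21
   = 13.0177 · 4.0467 / 1.21
   = 43.54
Round up → n₁ = 44; n₂ = r·n₁ = 1.5 × 44 = 66.

n₁ = 44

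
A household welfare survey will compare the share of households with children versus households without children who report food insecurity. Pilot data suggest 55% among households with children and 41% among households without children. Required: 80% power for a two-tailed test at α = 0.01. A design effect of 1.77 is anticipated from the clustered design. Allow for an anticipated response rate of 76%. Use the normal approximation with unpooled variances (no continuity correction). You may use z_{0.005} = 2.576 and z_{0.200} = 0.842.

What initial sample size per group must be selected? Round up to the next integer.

n = 680 per group

n = (z_{α/2} + z_β)² · [p₁(1−p₁) + p₂(1−p₂)] / (p₁ − p₂)²
  = (2.576 + 0.842)² · (0.55·0.45 + 0.41·0.59) / (0.14)²
  = (3.418)² · (0.2475 + 0.2419) / 0.0196
  = 11.6827 · 0.4894 / 0.0196
  = 291.71
Design effect: 1.77 × 291.71 = 516.33.
Adjust for 76% response: 516.33 / 0.76 = 679.38.
Round up → n = 680 per group.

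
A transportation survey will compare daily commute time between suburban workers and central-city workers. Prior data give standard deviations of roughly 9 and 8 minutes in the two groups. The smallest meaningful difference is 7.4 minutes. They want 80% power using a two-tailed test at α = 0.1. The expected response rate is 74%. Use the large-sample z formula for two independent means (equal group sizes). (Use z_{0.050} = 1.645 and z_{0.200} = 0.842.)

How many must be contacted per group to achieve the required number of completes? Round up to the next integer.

n = 23 per group

n = (z_{α/2} + z_β)² · (σ₁² + σ₂²) / δ²
  = (1.645 + 0.842)² · (9² + 8² = 145) / 7.4²
  = 6.1852 · 145 / 54.76
  = 16.38
Adjust for 74% response: 16.38 / 0.74 = 22.13.
Round up → n = 23 per group.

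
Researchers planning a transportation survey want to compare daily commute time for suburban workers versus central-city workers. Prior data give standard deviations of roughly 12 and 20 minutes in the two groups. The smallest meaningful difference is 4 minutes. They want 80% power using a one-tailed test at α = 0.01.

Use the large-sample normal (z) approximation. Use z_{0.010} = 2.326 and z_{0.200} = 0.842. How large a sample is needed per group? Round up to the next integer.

n = (z_α + z_β)² · (σ₁² + σ₂²) / δ²
  = (2.326 + 0.842)² · (12² + 20² = 544) / 4²
  = 10.0362 · 544 / 16
  = 341.23
Round up → n = 342 per group.

n = 342 per group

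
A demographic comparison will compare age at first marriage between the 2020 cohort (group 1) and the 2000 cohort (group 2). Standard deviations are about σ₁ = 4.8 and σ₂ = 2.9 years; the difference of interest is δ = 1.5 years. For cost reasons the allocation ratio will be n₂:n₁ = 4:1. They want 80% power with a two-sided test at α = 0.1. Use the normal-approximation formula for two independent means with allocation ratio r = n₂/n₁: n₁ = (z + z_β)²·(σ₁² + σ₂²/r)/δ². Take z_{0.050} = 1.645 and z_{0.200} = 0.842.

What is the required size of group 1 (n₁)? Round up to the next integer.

n₁ = 70

n₁ = (z_{α/2} + z_β)² · (σ₁² + σ₂²/r) / δ²
   = (1.645 + 0.842)² · (4.8² + 2.9²/4) / 1.5²
   = 6.1852 · (23.04 + 2.1025) / 2.25
   = 6.1852 · 25.1425 / 2.25
   = 69.12
Round up → n₁ = 70; n₂ = r·n₁ = 4 × 70 = 280.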